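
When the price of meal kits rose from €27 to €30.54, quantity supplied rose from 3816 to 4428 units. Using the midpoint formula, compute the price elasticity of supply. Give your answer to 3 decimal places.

1.207

ΔQ = 4428 − 3816 = 612; ΔP = 30.54 − 27 = 3.54.
Midpoints: P̄ = 28.77, Q̄ = 4122.0.
ε_s = (ΔQ/ΔP)(P̄/Q̄) = (612/3.54)(28.77/4122.0).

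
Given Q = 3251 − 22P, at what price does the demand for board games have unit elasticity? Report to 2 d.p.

73.89

For linear demand Q = a − bP, ε = −bP/(a − bP). |ε| = 1 when bP = a − bP, i.e. P = a/(2b).
P = 3251/(2·22) = 3251/44 = 73.8864.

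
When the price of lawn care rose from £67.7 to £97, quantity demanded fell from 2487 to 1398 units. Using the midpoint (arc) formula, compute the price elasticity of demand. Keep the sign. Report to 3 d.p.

-1.576

ΔQ = 1398 − 2487 = -1089; ΔP = 97 − 67.7 = 29.3.
Midpoints: P̄ = 82.35, Q̄ = 1942.5.
ε = (ΔQ/ΔP)(P̄/Q̄) = (-1089/29.3)(82.35/1942.5).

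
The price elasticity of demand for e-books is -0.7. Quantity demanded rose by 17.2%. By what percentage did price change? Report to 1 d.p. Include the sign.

-24.6%

%ΔP ≈ %ΔQ / ε = (17.2%)/(-0.7) = -24.57%.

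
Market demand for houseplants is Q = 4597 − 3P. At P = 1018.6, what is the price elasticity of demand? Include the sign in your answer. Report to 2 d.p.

At P = 1018.6, Q = 1541.200.
dQ/dP = −3.
ε = (dQ/dP)(P/Q) = (-3)(1018.6/1541.200).

-1.98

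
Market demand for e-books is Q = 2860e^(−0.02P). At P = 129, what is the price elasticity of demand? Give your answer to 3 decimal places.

-2.580

At P = 129, Q = 216.714.
dQ/dP = −0.02·2860e^(−0.02P) = −0.02Q = -4.334.
ε = (dQ/dP)(P/Q) = (-4.334)(129/216.714).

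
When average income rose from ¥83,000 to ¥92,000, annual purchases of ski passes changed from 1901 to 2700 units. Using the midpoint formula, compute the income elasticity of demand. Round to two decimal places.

3.38

ΔQ = 799, ΔI = 9000. Midpoints: Ī = 87,500, Q̄ = 2300.5.
ε_I = (ΔQ/ΔI)(Ī/Q̄) = (799/9000)(87500/2300.5).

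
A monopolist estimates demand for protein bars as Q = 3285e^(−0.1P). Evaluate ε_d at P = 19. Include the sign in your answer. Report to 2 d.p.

-1.90

At P = 19, Q = 491.333.
dQ/dP = −0.1·3285e^(−0.1P) = −0.1Q = -49.133.
ε = (dQ/dP)(P/Q) = (-49.133)(19/491.333).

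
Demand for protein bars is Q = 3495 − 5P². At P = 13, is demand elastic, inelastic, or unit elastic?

Q = 2650, dQ/dP = -130.
ε = (dQ/dP)(P/Q) ≈ -0.638.
|ε| = 0.64 < 1.

inelastic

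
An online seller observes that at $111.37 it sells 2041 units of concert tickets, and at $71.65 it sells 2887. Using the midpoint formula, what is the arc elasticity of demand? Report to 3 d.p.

ΔQ = 2887 − 2041 = 846; ΔP = 71.65 − 111.37 = -39.72.
Midpoints: P̄ = 91.51, Q̄ = 2464.0.
ε = (ΔQ/ΔP)(P̄/Q̄) = (846/-39.72)(91.51/2464.0).

-0.791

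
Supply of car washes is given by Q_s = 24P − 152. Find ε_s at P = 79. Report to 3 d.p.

At P = 79, Q_s = 1744.
dQ_s/dP = 24.
ε_s = (dQ_s/dP)(P/Q_s) = (24)(79/1744).

1.087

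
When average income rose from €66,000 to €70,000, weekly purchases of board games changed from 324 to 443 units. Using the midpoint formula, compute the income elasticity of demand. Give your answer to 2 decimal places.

ΔQ = 119, ΔI = 4000. Midpoints: Ī = 68,000, Q̄ = 383.5.
ε_I = (ΔQ/ΔI)(Ī/Q̄) = (119/4000)(68000/383.5).
ε_I > 0, so the good is normal.

5.28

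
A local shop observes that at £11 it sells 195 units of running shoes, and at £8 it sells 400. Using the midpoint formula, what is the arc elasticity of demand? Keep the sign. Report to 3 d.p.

-2.182

ΔQ = 400 − 195 = 205; ΔP = 8 − 11 = -3.
Midpoints: P̄ = 9.50, Q̄ = 297.5.
ε = (ΔQ/ΔP)(P̄/Q̄) = (205/-3)(9.50/297.5).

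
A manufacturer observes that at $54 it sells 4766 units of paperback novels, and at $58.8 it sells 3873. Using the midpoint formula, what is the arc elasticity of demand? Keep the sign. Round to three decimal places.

-2.429

ΔQ = 3873 − 4766 = -893; ΔP = 58.8 − 54 = 4.8.
Midpoints: P̄ = 56.40, Q̄ = 4319.5.
ε = (ΔQ/ΔP)(P̄/Q̄) = (-893/4.8)(56.40/4319.5).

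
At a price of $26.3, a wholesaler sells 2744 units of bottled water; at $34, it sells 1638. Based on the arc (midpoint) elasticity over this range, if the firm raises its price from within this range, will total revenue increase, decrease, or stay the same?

Arc ε = (-1106/7.7)(30.15/2191.0) ≈ -1.977.
|ε| = 1.98 > 1, so demand is elastic. A price rise therefore reduces total revenue.

decrease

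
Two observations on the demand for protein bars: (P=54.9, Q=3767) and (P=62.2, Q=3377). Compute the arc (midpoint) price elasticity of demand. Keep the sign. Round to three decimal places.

ΔQ = 3377 − 3767 = -390; ΔP = 62.2 − 54.9 = 7.3.
Midpoints: P̄ = 58.55, Q̄ = 3572.0.
ε = (ΔQ/ΔP)(P̄/Q̄) = (-390/7.3)(58.55/3572.0).

-0.876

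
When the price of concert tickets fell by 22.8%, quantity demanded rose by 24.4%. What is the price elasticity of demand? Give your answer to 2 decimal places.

ε = %ΔQ / %ΔP = (24.4)/(-22.8) = -1.070.

-1.07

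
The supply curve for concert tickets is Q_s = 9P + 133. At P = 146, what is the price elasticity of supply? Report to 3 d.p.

0.908

At P = 146, Q_s = 1447.
dQ_s/dP = 9.
ε_s = (dQ_s/dP)(P/Q_s) = (9)(146/1447).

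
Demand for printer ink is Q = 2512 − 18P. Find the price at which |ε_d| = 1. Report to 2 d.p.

69.78

For linear demand Q = a − bP, ε = −bP/(a − bP). |ε| = 1 when bP = a − bP, i.e. P = a/(2b).
P = 2512/(2·18) = 2512/36 = 69.7778.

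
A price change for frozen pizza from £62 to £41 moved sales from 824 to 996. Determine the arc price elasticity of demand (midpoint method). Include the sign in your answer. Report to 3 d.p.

ΔQ = 996 − 824 = 172; ΔP = 41 − 62 = -21.
Midpoints: P̄ = 51.50, Q̄ = 910.0.
ε = (ΔQ/ΔP)(P̄/Q̄) = (172/-21)(51.50/910.0).

-0.464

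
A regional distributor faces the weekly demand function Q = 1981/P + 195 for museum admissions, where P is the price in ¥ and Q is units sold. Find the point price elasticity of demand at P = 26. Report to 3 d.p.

-0.281

At P = 26, Q = 271.192.
dQ/dP = −1981/P² = -2.930.
ε = (dQ/dP)(P/Q) = (-2.930)(26/271.192).
|ε| < 1, so demand is inelastic at this price.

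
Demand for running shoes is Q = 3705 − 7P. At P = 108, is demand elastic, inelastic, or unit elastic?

Q = 2949, dQ/dP = -7.
ε = (dQ/dP)(P/Q) ≈ -0.256.
|ε| = 0.26 < 1.

inelastic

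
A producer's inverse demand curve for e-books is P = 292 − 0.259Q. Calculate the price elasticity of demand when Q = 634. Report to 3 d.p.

At Q = 634, P = 292 − 0.259(634) = 127.79.
dP/dQ = −0.259, so dQ/dP = 1/(−0.259) = -3.861.
ε = (dQ/dP)(P/Q) = (-3.861)(127.79/634).

-0.778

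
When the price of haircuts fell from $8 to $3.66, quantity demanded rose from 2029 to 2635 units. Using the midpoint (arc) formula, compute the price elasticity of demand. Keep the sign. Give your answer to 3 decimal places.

ΔQ = 2635 − 2029 = 606; ΔP = 3.66 − 8 = -4.34.
Midpoints: P̄ = 5.83, Q̄ = 2332.0.
ε = (ΔQ/ΔP)(P̄/Q̄) = (606/-4.34)(5.83/2332.0).

-0.349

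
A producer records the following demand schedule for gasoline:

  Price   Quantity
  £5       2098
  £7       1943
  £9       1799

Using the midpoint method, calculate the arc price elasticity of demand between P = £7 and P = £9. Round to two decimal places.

-0.31

At P = 7, Q = 1943; at P = 9, Q = 1799.
ΔQ = -144, ΔP = 2. Midpoints: P̄ = 8.00, Q̄ = 1871.0.
ε = (ΔQ/ΔP)(P̄/Q̄) = (-144/2)(8.00/1871.0).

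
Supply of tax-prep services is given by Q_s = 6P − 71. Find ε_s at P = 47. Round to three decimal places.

At P = 47, Q_s = 211.
dQ_s/dP = 6.
ε_s = (dQ_s/dP)(P/Q_s) = (6)(47/211).

1.336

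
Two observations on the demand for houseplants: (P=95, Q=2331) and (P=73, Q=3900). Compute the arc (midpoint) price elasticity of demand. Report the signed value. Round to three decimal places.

-1.923

ΔQ = 3900 − 2331 = 1569; ΔP = 73 − 95 = -22.
Midpoints: P̄ = 84.00, Q̄ = 3115.5.
ε = (ΔQ/ΔP)(P̄/Q̄) = (1569/-22)(84.00/3115.5).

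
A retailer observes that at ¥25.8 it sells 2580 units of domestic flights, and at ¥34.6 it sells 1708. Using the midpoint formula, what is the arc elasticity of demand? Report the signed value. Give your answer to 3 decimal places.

ΔQ = 1708 − 2580 = -872; ΔP = 34.6 − 25.8 = 8.8.
Midpoints: P̄ = 30.20, Q̄ = 2144.0.
ε = (ΔQ/ΔP)(P̄/Q̄) = (-872/8.8)(30.20/2144.0).

-1.396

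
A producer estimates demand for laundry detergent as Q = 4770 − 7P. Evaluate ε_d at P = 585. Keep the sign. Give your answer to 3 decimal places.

-6.067

At P = 585, Q = 675.
dQ/dP = −7.
ε = (dQ/dP)(P/Q) = (-7)(585/675).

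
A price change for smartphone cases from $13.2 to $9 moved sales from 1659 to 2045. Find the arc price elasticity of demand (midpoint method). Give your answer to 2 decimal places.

-0.55

ΔQ = 2045 − 1659 = 386; ΔP = 9 − 13.2 = -4.2.
Midpoints: P̄ = 11.10, Q̄ = 1852.0.
ε = (ΔQ/ΔP)(P̄/Q̄) = (386/-4.2)(11.10/1852.0).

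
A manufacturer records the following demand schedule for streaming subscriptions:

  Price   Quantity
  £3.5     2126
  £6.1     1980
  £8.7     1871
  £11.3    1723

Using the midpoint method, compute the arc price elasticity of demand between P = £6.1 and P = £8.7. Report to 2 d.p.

At P = 6.1, Q = 1980; at P = 8.7, Q = 1871.
ΔQ = -109, ΔP = 2.6. Midpoints: P̄ = 7.40, Q̄ = 1925.5.
ε = (ΔQ/ΔP)(P̄/Q̄) = (-109/2.6)(7.40/1925.5).

-0.16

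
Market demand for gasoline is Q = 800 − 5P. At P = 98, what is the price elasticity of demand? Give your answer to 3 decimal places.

At P = 98, Q = 310.
dQ/dP = −5.
ε = (dQ/dP)(P/Q) = (-5)(98/310).
|ε| > 1, so demand is elastic at this price.

-1.581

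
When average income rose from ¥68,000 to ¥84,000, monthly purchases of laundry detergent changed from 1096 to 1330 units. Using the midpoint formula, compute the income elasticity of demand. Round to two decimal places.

ΔQ = 234, ΔI = 16000. Midpoints: Ī = 76,000, Q̄ = 1213.0.
ε_I = (ΔQ/ΔI)(Ī/Q̄) = (234/16000)(76000/1213.0).

0.92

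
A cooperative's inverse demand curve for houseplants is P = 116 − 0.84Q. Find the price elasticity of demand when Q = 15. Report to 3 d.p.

At Q = 15, P = 116 − 0.84(15) = 103.40.
dP/dQ = −0.84, so dQ/dP = 1/(−0.84) = -1.190.
ε = (dQ/dP)(P/Q) = (-1.190)(103.40/15).

-8.206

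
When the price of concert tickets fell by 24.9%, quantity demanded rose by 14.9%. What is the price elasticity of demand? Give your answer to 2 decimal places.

-0.60

ε = %ΔQ / %ΔP = (14.9)/(-24.9) = -0.598.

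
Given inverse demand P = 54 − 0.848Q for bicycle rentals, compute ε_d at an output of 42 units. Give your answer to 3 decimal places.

At Q = 42, P = 54 − 0.848(42) = 18.38.
dP/dQ = −0.848, so dQ/dP = 1/(−0.848) = -1.179.
ε = (dQ/dP)(P/Q) = (-1.179)(18.38/42).

-0.516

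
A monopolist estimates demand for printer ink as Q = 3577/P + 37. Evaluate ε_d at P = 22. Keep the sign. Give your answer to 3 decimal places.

At P = 22, Q = 199.591.
dQ/dP = −3577/P² = -7.390.
ε = (dQ/dP)(P/Q) = (-7.390)(22/199.591).
|ε| < 1, so demand is inelastic at this price.

-0.815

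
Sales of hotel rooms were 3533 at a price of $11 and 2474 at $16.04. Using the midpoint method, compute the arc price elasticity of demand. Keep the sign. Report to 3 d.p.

ΔQ = 2474 − 3533 = -1059; ΔP = 16.04 − 11 = 5.04.
Midpoints: P̄ = 13.52, Q̄ = 3003.5.
ε = (ΔQ/ΔP)(P̄/Q̄) = (-1059/5.04)(13.52/3003.5).

-0.946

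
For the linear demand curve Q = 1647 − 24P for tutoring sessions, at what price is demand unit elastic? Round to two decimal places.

For linear demand Q = a − bP, ε = −bP/(a − bP). |ε| = 1 when bP = a − bP, i.e. P = a/(2b).
P = 1647/(2·24) = 1647/48 = 34.3125.

34.31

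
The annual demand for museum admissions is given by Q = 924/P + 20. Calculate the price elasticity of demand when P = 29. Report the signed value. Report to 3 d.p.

-0.614

At P = 29, Q = 51.862.
dQ/dP = −924/P² = -1.099.
ε = (dQ/dP)(P/Q) = (-1.099)(29/51.862).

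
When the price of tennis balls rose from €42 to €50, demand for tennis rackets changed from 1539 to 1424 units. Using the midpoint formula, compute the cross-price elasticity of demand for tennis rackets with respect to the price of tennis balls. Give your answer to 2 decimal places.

-0.45

ΔQ_x = 1424 − 1539 = -115; ΔP_y = 50 − 42 = 8.
Midpoints: P̄_y = 46.00, Q̄_x = 1481.5.
ε_xy = (ΔQ_x/ΔP_y)(P̄_y/Q̄_x) = (-115/8)(46.00/1481.5).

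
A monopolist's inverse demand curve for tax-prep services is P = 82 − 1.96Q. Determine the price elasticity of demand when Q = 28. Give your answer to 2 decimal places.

At Q = 28, P = 82 − 1.96(28) = 27.12.
dP/dQ = −1.96, so dQ/dP = 1/(−1.96) = -0.510.
ε = (dQ/dP)(P/Q) = (-0.510)(27.12/28).

-0.49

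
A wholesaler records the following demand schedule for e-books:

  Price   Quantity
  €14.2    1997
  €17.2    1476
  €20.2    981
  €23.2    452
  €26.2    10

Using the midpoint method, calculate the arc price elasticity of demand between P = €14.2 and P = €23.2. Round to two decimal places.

-2.62

At P = 14.2, Q = 1997; at P = 23.2, Q = 452.
ΔQ = -1545, ΔP = 9.0. Midpoints: P̄ = 18.70, Q̄ = 1224.5.
ε = (ΔQ/ΔP)(P̄/Q̄) = (-1545/9.0)(18.70/1224.5).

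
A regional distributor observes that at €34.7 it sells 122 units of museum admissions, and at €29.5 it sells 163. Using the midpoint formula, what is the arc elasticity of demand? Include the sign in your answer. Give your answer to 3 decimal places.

-1.776

ΔQ = 163 − 122 = 41; ΔP = 29.5 − 34.7 = -5.2.
Midpoints: P̄ = 32.10, Q̄ = 142.5.
ε = (ΔQ/ΔP)(P̄/Q̄) = (41/-5.2)(32.10/142.5).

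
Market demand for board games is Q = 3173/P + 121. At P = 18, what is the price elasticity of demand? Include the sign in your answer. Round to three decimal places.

-0.593

At P = 18, Q = 297.278.
dQ/dP = −3173/P² = -9.793.
ε = (dQ/dP)(P/Q) = (-9.793)(18/297.278).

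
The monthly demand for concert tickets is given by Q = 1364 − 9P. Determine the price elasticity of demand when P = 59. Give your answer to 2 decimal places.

-0.64

At P = 59, Q = 833.
dQ/dP = −9.
ε = (dQ/dP)(P/Q) = (-9)(59/833).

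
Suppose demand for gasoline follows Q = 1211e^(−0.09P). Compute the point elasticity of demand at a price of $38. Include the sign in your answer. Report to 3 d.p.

-3.420

At P = 38, Q = 39.615.
dQ/dP = −0.09·1211e^(−0.09P) = −0.09Q = -3.565.
ε = (dQ/dP)(P/Q) = (-3.565)(38/39.615).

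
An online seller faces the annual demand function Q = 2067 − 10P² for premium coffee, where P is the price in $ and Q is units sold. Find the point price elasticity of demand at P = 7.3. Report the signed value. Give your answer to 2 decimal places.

At P = 7.3, Q = 1534.100.
dQ/dP = −20P = -146.
ε = (dQ/dP)(P/Q) = (-146)(7.3/1534.100).
|ε| < 1, so demand is inelastic at this price.

-0.69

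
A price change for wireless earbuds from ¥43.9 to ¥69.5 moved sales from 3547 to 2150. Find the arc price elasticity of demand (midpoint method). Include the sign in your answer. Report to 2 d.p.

-1.09

ΔQ = 2150 − 3547 = -1397; ΔP = 69.5 − 43.9 = 25.6.
Midpoints: P̄ = 56.70, Q̄ = 2848.5.
ε = (ΔQ/ΔP)(P̄/Q̄) = (-1397/25.6)(56.70/2848.5).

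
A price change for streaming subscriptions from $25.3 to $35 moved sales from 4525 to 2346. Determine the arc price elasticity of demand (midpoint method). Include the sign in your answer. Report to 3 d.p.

ΔQ = 2346 − 4525 = -2179; ΔP = 35 − 25.3 = 9.7.
Midpoints: P̄ = 30.15, Q̄ = 3435.5.
ε = (ΔQ/ΔP)(P̄/Q̄) = (-2179/9.7)(30.15/3435.5).

-1.971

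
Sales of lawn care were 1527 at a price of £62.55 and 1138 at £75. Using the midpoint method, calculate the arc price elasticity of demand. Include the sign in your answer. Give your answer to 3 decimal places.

-1.613

ΔQ = 1138 − 1527 = -389; ΔP = 75 − 62.55 = 12.45.
Midpoints: P̄ = 68.78, Q̄ = 1332.5.
ε = (ΔQ/ΔP)(P̄/Q̄) = (-389/12.45)(68.78/1332.5).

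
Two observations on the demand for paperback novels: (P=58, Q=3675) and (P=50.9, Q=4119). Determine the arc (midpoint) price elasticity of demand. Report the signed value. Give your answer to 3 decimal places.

ΔQ = 4119 − 3675 = 444; ΔP = 50.9 − 58 = -7.1.
Midpoints: P̄ = 54.45, Q̄ = 3897.0.
ε = (ΔQ/ΔP)(P̄/Q̄) = (444/-7.1)(54.45/3897.0).

-0.874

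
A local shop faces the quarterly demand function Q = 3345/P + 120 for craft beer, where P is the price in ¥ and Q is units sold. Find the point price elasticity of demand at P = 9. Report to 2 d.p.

-0.76

At P = 9, Q = 491.667.
dQ/dP = −3345/P² = -41.296.
ε = (dQ/dP)(P/Q) = (-41.296)(9/491.667).
|ε| < 1, so demand is inelastic at this price.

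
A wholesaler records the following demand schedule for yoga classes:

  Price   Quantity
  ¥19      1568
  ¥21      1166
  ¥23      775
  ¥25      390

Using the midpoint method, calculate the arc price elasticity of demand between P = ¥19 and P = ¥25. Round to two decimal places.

-4.41

At P = 19, Q = 1568; at P = 25, Q = 390.
ΔQ = -1178, ΔP = 6. Midpoints: P̄ = 22.00, Q̄ = 979.0.
ε = (ΔQ/ΔP)(P̄/Q̄) = (-1178/6)(22.00/979.0).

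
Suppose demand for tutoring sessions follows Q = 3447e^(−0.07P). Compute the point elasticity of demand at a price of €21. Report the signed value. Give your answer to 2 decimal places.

At P = 21, Q = 792.553.
dQ/dP = −0.07·3447e^(−0.07P) = −0.07Q = -55.479.
ε = (dQ/dP)(P/Q) = (-55.479)(21/792.553).

-1.47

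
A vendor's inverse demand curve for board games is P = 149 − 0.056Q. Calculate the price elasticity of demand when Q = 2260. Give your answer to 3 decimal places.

At Q = 2260, P = 149 − 0.056(2260) = 22.44.
dP/dQ = −0.056, so dQ/dP = 1/(−0.056) = -17.857.
ε = (dQ/dP)(P/Q) = (-17.857)(22.44/2260).

-0.177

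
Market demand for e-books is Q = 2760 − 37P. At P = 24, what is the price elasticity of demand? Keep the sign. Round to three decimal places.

-0.474

At P = 24, Q = 1872.
dQ/dP = −37.
ε = (dQ/dP)(P/Q) = (-37)(24/1872).
|ε| < 1, so demand is inelastic at this price.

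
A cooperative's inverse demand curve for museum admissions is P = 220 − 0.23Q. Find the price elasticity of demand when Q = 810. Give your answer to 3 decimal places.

-0.181

At Q = 810, P = 220 − 0.23(810) = 33.70.
dP/dQ = −0.23, so dQ/dP = 1/(−0.23) = -4.348.
ε = (dQ/dP)(P/Q) = (-4.348)(33.70/810).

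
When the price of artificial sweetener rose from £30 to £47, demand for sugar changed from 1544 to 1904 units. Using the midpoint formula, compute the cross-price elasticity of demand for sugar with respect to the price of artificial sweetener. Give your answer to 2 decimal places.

0.47

ΔQ_x = 1904 − 1544 = 360; ΔP_y = 47 − 30 = 17.
Midpoints: P̄_y = 38.50, Q̄_x = 1724.0.
ε_xy = (ΔQ_x/ΔP_y)(P̄_y/Q̄_x) = (360/17)(38.50/1724.0).
ε_xy > 0, so the goods are substitutes.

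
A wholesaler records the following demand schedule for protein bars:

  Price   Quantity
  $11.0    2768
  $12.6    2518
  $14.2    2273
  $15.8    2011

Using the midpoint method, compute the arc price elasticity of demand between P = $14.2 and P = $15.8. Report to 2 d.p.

At P = 14.2, Q = 2273; at P = 15.8, Q = 2011.
ΔQ = -262, ΔP = 1.6. Midpoints: P̄ = 15.00, Q̄ = 2142.0.
ε = (ΔQ/ΔP)(P̄/Q̄) = (-262/1.6)(15.00/2142.0).

-1.15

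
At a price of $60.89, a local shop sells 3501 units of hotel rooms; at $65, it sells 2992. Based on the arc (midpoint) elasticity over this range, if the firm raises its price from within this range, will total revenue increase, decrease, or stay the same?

Arc ε = (-509/4.11)(62.95/3246.5) ≈ -2.401.
|ε| = 2.40 > 1, so demand is elastic. A price rise therefore reduces total revenue.

decrease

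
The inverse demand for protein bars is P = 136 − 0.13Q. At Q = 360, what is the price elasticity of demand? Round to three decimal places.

-1.906

At Q = 360, P = 136 − 0.13(360) = 89.20.
dP/dQ = −0.13, so dQ/dP = 1/(−0.13) = -7.692.
ε = (dQ/dP)(P/Q) = (-7.692)(89.20/360).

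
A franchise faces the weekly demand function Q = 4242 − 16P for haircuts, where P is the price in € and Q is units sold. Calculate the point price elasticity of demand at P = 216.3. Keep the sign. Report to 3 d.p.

At P = 216.3, Q = 781.200.
dQ/dP = −16.
ε = (dQ/dP)(P/Q) = (-16)(216.3/781.200).

-4.430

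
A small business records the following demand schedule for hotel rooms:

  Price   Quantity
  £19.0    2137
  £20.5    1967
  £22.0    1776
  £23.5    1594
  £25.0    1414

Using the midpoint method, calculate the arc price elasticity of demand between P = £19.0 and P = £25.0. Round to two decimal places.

At P = 19.0, Q = 2137; at P = 25.0, Q = 1414.
ΔQ = -723, ΔP = 6.0. Midpoints: P̄ = 22.00, Q̄ = 1775.5.
ε = (ΔQ/ΔP)(P̄/Q̄) = (-723/6.0)(22.00/1775.5).

-1.49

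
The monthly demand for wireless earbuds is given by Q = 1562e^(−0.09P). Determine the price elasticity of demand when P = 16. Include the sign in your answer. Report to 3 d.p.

At P = 16, Q = 370.081.
dQ/dP = −0.09·1562e^(−0.09P) = −0.09Q = -33.307.
ε = (dQ/dP)(P/Q) = (-33.307)(16/370.081).

-1.440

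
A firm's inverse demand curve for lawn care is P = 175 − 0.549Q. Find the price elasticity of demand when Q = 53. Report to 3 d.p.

-5.014

At Q = 53, P = 175 − 0.549(53) = 145.90.
dP/dQ = −0.549, so dQ/dP = 1/(−0.549) = -1.821.
ε = (dQ/dP)(P/Q) = (-1.821)(145.90/53).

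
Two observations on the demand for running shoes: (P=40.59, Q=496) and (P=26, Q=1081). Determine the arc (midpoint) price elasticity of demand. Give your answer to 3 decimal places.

-1.693

ΔQ = 1081 − 496 = 585; ΔP = 26 − 40.59 = -14.59.
Midpoints: P̄ = 33.30, Q̄ = 788.5.
ε = (ΔQ/ΔP)(P̄/Q̄) = (585/-14.59)(33.30/788.5).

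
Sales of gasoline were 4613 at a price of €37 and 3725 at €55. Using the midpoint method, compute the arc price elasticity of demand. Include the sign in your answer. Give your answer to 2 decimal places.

ΔQ = 3725 − 4613 = -888; ΔP = 55 − 37 = 18.
Midpoints: P̄ = 46.00, Q̄ = 4169.0.
ε = (ΔQ/ΔP)(P̄/Q̄) = (-888/18)(46.00/4169.0).

-0.54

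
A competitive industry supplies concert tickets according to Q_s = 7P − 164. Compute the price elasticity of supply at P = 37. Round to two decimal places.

At P = 37, Q_s = 95.
dQ_s/dP = 7.
ε_s = (dQ_s/dP)(P/Q_s) = (7)(37/95).

2.73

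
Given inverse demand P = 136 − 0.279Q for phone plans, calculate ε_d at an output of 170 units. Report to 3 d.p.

At Q = 170, P = 136 − 0.279(170) = 88.57.
dP/dQ = −0.279, so dQ/dP = 1/(−0.279) = -3.584.
ε = (dQ/dP)(P/Q) = (-3.584)(88.57/170).

-1.867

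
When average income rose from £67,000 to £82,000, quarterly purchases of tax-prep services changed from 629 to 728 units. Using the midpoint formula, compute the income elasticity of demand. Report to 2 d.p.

ΔQ = 99, ΔI = 15000. Midpoints: Ī = 74,500, Q̄ = 678.5.
ε_I = (ΔQ/ΔI)(Ī/Q̄) = (99/15000)(74500/678.5).

0.72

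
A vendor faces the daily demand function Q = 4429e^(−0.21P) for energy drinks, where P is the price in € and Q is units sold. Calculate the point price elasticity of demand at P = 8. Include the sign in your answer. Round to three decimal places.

-1.680

At P = 8, Q = 825.450.
dQ/dP = −0.21·4429e^(−0.21P) = −0.21Q = -173.345.
ε = (dQ/dP)(P/Q) = (-173.345)(8/825.450).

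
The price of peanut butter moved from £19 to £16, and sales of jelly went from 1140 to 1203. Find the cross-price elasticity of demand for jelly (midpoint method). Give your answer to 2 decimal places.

ΔQ_x = 1203 − 1140 = 63; ΔP_y = 16 − 19 = -3.
Midpoints: P̄_y = 17.50, Q̄_x = 1171.5.
ε_xy = (ΔQ_x/ΔP_y)(P̄_y/Q̄_x) = (63/-3)(17.50/1171.5).
ε_xy < 0, so the goods are complements.

-0.31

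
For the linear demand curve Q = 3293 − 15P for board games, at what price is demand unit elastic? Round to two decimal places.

109.77

For linear demand Q = a − bP, ε = −bP/(a − bP). |ε| = 1 when bP = a − bP, i.e. P = a/(2b).
P = 3293/(2·15) = 3293/30 = 109.7667.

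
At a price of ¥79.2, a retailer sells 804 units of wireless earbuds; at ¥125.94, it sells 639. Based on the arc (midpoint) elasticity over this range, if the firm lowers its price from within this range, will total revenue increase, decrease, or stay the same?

decrease

Arc ε = (-165/46.74)(102.57/721.5) ≈ -0.502.
|ε| = 0.50 < 1, so demand is inelastic. A price cut therefore reduces total revenue.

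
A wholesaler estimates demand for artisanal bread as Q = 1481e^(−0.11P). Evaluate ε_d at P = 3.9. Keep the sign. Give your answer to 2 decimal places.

-0.43

At P = 3.9, Q = 964.368.
dQ/dP = −0.11·1481e^(−0.11P) = −0.11Q = -106.080.
ε = (dQ/dP)(P/Q) = (-106.080)(3.9/964.368).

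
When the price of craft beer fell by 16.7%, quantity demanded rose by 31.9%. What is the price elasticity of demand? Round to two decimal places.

ε = %ΔQ / %ΔP = (31.9)/(-16.7) = -1.910.

-1.91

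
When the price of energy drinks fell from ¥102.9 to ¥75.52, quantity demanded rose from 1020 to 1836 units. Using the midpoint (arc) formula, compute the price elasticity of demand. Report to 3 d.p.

ΔQ = 1836 − 1020 = 816; ΔP = 75.52 − 102.9 = -27.38.
Midpoints: P̄ = 89.21, Q̄ = 1428.0.
ε = (ΔQ/ΔP)(P̄/Q̄) = (816/-27.38)(89.21/1428.0).

-1.862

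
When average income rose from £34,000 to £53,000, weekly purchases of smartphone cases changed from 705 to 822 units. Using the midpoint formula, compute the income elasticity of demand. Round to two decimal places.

0.35

ΔQ = 117, ΔI = 19000. Midpoints: Ī = 43,500, Q̄ = 763.5.
ε_I = (ΔQ/ΔI)(Ī/Q̄) = (117/19000)(43500/763.5).
ε_I > 0, so the good is normal.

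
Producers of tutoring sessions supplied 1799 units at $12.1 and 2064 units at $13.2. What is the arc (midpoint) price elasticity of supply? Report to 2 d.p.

1.58

ΔQ = 2064 − 1799 = 265; ΔP = 13.2 − 12.1 = 1.1.
Midpoints: P̄ = 12.65, Q̄ = 1931.5.
ε_s = (ΔQ/ΔP)(P̄/Q̄) = (265/1.1)(12.65/1931.5).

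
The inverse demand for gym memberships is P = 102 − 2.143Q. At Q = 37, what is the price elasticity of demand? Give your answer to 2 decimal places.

-0.29

At Q = 37, P = 102 − 2.143(37) = 22.71.
dP/dQ = −2.143, so dQ/dP = 1/(−2.143) = -0.467.
ε = (dQ/dP)(P/Q) = (-0.467)(22.71/37).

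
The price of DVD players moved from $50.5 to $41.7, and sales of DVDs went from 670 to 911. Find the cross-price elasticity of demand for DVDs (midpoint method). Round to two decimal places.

ΔQ_x = 911 − 670 = 241; ΔP_y = 41.7 − 50.5 = -8.8.
Midpoints: P̄_y = 46.10, Q̄_x = 790.5.
ε_xy = (ΔQ_x/ΔP_y)(P̄_y/Q̄_x) = (241/-8.8)(46.10/790.5).

-1.60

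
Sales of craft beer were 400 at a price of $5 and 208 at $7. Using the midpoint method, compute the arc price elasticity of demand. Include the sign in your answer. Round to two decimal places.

ΔQ = 208 − 400 = -192; ΔP = 7 − 5 = 2.
Midpoints: P̄ = 6.00, Q̄ = 304.0.
ε = (ΔQ/ΔP)(P̄/Q̄) = (-192/2)(6.00/304.0).

-1.89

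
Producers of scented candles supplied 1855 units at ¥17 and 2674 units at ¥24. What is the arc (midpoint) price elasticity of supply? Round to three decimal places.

1.059

ΔQ = 2674 − 1855 = 819; ΔP = 24 − 17 = 7.
Midpoints: P̄ = 20.50, Q̄ = 2264.5.
ε_s = (ΔQ/ΔP)(P̄/Q̄) = (819/7)(20.50/2264.5).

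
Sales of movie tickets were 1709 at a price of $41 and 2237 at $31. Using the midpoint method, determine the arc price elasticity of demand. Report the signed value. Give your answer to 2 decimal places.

-0.96

ΔQ = 2237 − 1709 = 528; ΔP = 31 − 41 = -10.
Midpoints: P̄ = 36.00, Q̄ = 1973.0.
ε = (ΔQ/ΔP)(P̄/Q̄) = (528/-10)(36.00/1973.0).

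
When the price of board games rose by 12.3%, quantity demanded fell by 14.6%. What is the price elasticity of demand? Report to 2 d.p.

ε = %ΔQ / %ΔP = (-14.6)/(12.3) = -1.187.

-1.19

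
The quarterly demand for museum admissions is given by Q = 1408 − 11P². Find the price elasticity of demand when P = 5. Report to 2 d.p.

-0.49

At P = 5, Q = 1133.
dQ/dP = −22P = -110.
ε = (dQ/dP)(P/Q) = (-110)(5/1133).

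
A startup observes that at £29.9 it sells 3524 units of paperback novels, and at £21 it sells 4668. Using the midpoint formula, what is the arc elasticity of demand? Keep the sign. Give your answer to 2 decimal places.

ΔQ = 4668 − 3524 = 1144; ΔP = 21 − 29.9 = -8.9.
Midpoints: P̄ = 25.45, Q̄ = 4096.0.
ε = (ΔQ/ΔP)(P̄/Q̄) = (1144/-8.9)(25.45/4096.0).

-0.80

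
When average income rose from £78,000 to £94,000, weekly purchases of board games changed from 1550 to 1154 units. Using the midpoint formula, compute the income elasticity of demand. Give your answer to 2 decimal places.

-1.57

ΔQ = -396, ΔI = 16000. Midpoints: Ī = 86,000, Q̄ = 1352.0.
ε_I = (ΔQ/ΔI)(Ī/Q̄) = (-396/16000)(86000/1352.0).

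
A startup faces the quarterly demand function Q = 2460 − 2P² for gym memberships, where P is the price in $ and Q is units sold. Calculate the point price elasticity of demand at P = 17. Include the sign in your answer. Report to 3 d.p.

-0.614

At P = 17, Q = 1882.
dQ/dP = −4P = -68.
ε = (dQ/dP)(P/Q) = (-68)(17/1882).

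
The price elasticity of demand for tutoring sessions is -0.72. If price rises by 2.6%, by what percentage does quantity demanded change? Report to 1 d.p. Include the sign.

%ΔQ ≈ ε × %ΔP = (-0.72)(2.6%) = -1.87%.

-1.9%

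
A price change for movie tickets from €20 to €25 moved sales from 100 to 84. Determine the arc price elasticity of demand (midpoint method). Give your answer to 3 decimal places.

-0.783

ΔQ = 84 − 100 = -16; ΔP = 25 − 20 = 5.
Midpoints: P̄ = 22.50, Q̄ = 92.0.
ε = (ΔQ/ΔP)(P̄/Q̄) = (-16/5)(22.50/92.0).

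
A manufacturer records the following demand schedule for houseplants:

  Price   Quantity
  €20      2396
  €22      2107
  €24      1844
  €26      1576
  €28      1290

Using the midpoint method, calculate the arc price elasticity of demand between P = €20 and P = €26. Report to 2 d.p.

-1.58

At P = 20, Q = 2396; at P = 26, Q = 1576.
ΔQ = -820, ΔP = 6. Midpoints: P̄ = 23.00, Q̄ = 1986.0.
ε = (ΔQ/ΔP)(P̄/Q̄) = (-820/6)(23.00/1986.0).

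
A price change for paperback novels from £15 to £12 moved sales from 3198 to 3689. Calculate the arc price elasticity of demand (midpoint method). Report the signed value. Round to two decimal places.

ΔQ = 3689 − 3198 = 491; ΔP = 12 − 15 = -3.
Midpoints: P̄ = 13.50, Q̄ = 3443.5.
ε = (ΔQ/ΔP)(P̄/Q̄) = (491/-3)(13.50/3443.5).

-0.64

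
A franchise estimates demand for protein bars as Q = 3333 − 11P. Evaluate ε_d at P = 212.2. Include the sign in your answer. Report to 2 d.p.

At P = 212.2, Q = 998.800.
dQ/dP = −11.
ε = (dQ/dP)(P/Q) = (-11)(212.2/998.800).

-2.34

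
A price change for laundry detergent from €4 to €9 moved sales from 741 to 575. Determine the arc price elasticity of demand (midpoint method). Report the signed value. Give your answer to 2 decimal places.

ΔQ = 575 − 741 = -166; ΔP = 9 − 4 = 5.
Midpoints: P̄ = 6.50, Q̄ = 658.0.
ε = (ΔQ/ΔP)(P̄/Q̄) = (-166/5)(6.50/658.0).

-0.33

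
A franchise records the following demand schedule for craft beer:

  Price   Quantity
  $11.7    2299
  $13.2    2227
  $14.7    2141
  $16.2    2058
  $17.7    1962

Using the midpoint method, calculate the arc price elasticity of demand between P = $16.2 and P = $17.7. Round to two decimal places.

-0.54

At P = 16.2, Q = 2058; at P = 17.7, Q = 1962.
ΔQ = -96, ΔP = 1.5. Midpoints: P̄ = 16.95, Q̄ = 2010.0.
ε = (ΔQ/ΔP)(P̄/Q̄) = (-96/1.5)(16.95/2010.0).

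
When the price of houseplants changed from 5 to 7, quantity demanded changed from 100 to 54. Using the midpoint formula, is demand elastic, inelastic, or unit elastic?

Arc ε ≈ -1.792.
|ε| = 1.79 > 1.

elastic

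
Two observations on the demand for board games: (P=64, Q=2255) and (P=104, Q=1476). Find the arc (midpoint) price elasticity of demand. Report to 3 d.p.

-0.877

ΔQ = 1476 − 2255 = -779; ΔP = 104 − 64 = 40.
Midpoints: P̄ = 84.00, Q̄ = 1865.5.
ε = (ΔQ/ΔP)(P̄/Q̄) = (-779/40)(84.00/1865.5).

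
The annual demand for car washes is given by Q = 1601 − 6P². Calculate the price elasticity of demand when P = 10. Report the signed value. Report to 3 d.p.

At P = 10, Q = 1001.
dQ/dP = −12P = -120.
ε = (dQ/dP)(P/Q) = (-120)(10/1001).
|ε| > 1, so demand is elastic at this price.

-1.199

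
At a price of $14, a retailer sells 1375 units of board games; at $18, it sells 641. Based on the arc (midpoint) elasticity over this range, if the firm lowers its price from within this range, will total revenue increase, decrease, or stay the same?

Arc ε = (-734/4)(16.00/1008.0) ≈ -2.913.
|ε| = 2.91 > 1, so demand is elastic. A price cut therefore raises total revenue.

increase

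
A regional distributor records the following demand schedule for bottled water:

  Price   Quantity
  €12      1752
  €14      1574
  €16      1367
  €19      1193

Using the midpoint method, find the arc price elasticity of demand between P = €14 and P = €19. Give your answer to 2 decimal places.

-0.91

At P = 14, Q = 1574; at P = 19, Q = 1193.
ΔQ = -381, ΔP = 5. Midpoints: P̄ = 16.50, Q̄ = 1383.5.
ε = (ΔQ/ΔP)(P̄/Q̄) = (-381/5)(16.50/1383.5).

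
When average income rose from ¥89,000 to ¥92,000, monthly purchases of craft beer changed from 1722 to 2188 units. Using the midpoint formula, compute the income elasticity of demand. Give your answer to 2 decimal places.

7.19

ΔQ = 466, ΔI = 3000. Midpoints: Ī = 90,500, Q̄ = 1955.0.
ε_I = (ΔQ/ΔI)(Ī/Q̄) = (466/3000)(90500/1955.0).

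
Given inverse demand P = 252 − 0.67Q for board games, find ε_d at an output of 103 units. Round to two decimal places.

At Q = 103, P = 252 − 0.67(103) = 182.99.
dP/dQ = −0.67, so dQ/dP = 1/(−0.67) = -1.493.
ε = (dQ/dP)(P/Q) = (-1.493)(182.99/103).

-2.65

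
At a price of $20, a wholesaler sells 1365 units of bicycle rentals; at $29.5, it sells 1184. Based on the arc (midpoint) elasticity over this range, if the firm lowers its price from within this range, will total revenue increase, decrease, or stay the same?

Arc ε = (-181/9.5)(24.75/1274.5) ≈ -0.370.
|ε| = 0.37 < 1, so demand is inelastic. A price cut therefore reduces total revenue.

decrease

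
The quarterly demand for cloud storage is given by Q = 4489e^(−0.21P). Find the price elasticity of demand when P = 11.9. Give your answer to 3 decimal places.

-2.499

At P = 11.9, Q = 368.848.
dQ/dP = −0.21·4489e^(−0.21P) = −0.21Q = -77.458.
ε = (dQ/dP)(P/Q) = (-77.458)(11.9/368.848).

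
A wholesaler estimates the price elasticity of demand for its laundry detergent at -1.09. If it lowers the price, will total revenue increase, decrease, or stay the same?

increase

|ε| = 1.09 > 1, so demand is elastic. A price cut therefore raises total revenue.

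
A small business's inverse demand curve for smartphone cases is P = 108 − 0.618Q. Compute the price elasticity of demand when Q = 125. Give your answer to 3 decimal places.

At Q = 125, P = 108 − 0.618(125) = 30.75.
dP/dQ = −0.618, so dQ/dP = 1/(−0.618) = -1.618.
ε = (dQ/dP)(P/Q) = (-1.618)(30.75/125).

-0.398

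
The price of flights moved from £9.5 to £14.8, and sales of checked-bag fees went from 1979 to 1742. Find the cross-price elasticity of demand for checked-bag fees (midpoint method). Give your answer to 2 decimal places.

ΔQ_x = 1742 − 1979 = -237; ΔP_y = 14.8 − 9.5 = 5.3.
Midpoints: P̄_y = 12.15, Q̄_x = 1860.5.
ε_xy = (ΔQ_x/ΔP_y)(P̄_y/Q̄_x) = (-237/5.3)(12.15/1860.5).

-0.29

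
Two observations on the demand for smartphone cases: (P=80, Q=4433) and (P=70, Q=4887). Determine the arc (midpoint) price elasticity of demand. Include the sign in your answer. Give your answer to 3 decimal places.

-0.731

ΔQ = 4887 − 4433 = 454; ΔP = 70 − 80 = -10.
Midpoints: P̄ = 75.00, Q̄ = 4660.0.
ε = (ΔQ/ΔP)(P̄/Q̄) = (454/-10)(75.00/4660.0).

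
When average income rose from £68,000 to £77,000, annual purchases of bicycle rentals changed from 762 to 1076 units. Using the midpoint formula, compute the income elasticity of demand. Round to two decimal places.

2.75

ΔQ = 314, ΔI = 9000. Midpoints: Ī = 72,500, Q̄ = 919.0.
ε_I = (ΔQ/ΔI)(Ī/Q̄) = (314/9000)(72500/919.0).
ε_I > 0, so the good is normal.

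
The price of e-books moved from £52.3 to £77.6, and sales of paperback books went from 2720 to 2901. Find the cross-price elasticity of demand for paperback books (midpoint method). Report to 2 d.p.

ΔQ_x = 2901 − 2720 = 181; ΔP_y = 77.6 − 52.3 = 25.3.
Midpoints: P̄_y = 64.95, Q̄_x = 2810.5.
ε_xy = (ΔQ_x/ΔP_y)(P̄_y/Q̄_x) = (181/25.3)(64.95/2810.5).

0.17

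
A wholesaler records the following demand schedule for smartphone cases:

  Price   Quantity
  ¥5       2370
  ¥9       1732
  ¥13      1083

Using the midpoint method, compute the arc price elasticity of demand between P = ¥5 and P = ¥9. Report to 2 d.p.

At P = 5, Q = 2370; at P = 9, Q = 1732.
ΔQ = -638, ΔP = 4. Midpoints: P̄ = 7.00, Q̄ = 2051.0.
ε = (ΔQ/ΔP)(P̄/Q̄) = (-638/4)(7.00/2051.0).

-0.54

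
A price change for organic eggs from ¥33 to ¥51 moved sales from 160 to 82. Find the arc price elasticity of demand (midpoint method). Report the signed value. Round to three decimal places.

-1.504

ΔQ = 82 − 160 = -78; ΔP = 51 − 33 = 18.
Midpoints: P̄ = 42.00, Q̄ = 121.0.
ε = (ΔQ/ΔP)(P̄/Q̄) = (-78/18)(42.00/121.0).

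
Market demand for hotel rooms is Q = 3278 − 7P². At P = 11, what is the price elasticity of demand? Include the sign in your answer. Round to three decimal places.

-0.697

At P = 11, Q = 2431.
dQ/dP = −14P = -154.
ε = (dQ/dP)(P/Q) = (-154)(11/2431).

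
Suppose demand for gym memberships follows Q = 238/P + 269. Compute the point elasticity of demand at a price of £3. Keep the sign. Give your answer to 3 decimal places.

At P = 3, Q = 348.333.
dQ/dP = −238/P² = -26.444.
ε = (dQ/dP)(P/Q) = (-26.444)(3/348.333).

-0.228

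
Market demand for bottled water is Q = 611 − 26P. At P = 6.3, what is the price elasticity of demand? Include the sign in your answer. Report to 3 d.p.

-0.366

At P = 6.3, Q = 447.200.
dQ/dP = −26.
ε = (dQ/dP)(P/Q) = (-26)(6.3/447.200).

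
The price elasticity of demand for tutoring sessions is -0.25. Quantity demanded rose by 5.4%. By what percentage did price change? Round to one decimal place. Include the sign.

%ΔP ≈ %ΔQ / ε = (5.4%)/(-0.25) = -21.60%.

-21.6%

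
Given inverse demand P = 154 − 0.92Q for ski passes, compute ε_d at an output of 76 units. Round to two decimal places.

-1.20

At Q = 76, P = 154 − 0.92(76) = 84.08.
dP/dQ = −0.92, so dQ/dP = 1/(−0.92) = -1.087.
ε = (dQ/dP)(P/Q) = (-1.087)(84.08/76).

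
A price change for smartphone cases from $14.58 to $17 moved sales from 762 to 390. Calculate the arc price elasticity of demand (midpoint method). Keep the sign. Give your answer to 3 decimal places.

ΔQ = 390 − 762 = -372; ΔP = 17 − 14.58 = 2.42.
Midpoints: P̄ = 15.79, Q̄ = 576.0.
ε = (ΔQ/ΔP)(P̄/Q̄) = (-372/2.42)(15.79/576.0).

-4.214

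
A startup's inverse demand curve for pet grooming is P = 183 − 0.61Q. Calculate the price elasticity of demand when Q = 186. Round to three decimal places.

-0.613

At Q = 186, P = 183 − 0.61(186) = 69.54.
dP/dQ = −0.61, so dQ/dP = 1/(−0.61) = -1.639.
ε = (dQ/dP)(P/Q) = (-1.639)(69.54/186).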